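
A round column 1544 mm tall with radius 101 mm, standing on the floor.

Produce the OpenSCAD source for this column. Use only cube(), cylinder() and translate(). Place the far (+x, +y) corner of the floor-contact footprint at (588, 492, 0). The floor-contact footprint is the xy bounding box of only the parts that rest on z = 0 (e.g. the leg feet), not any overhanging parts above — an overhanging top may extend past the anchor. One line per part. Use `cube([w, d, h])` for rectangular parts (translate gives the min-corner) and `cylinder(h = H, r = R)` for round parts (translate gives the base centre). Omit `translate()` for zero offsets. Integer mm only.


translate([487, 391, 0]) cylinder(h = 1544, r = 101);


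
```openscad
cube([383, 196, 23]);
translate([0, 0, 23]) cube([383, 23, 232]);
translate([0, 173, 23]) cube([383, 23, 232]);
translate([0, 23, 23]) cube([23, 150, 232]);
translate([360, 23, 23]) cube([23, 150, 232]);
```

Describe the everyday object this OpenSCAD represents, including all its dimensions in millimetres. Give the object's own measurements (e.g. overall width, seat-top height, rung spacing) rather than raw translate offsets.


An open-topped rectangular box: outside dimensions 383×196×255 mm, with a uniform wall and base thickness of 23 mm. The base is a full 383×196 slab on the floor; four walls sit on top of the base. The front and back walls (the −y and +y sides) span the full width; the two side walls fit between them.


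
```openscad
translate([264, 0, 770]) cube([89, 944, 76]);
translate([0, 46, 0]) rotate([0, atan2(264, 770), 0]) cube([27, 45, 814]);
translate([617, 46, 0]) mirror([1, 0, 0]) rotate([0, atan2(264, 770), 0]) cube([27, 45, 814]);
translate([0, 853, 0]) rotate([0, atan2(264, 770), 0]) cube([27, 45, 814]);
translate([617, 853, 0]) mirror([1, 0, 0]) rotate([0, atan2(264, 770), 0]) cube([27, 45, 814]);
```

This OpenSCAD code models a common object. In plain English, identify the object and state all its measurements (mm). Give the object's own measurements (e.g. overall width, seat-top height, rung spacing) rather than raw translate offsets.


A sawhorse. A 89×944×76 mm beam (x, y, z) sits on two A-frame leg pairs. Each pair is two raked legs of 27×45 mm section (45 mm along y) splaying symmetrically in x. Each leg rises 770 mm vertically over 264 mm of horizontal reach and is 814 mm long along its own axis. Every leg's outer bottom edge rests on the floor and its outer top edge meets a bottom edge of the beam — the left legs (tilting toward +x) meet the beam's −x bottom edge, the right legs (their mirror images, tilting toward −x) meet its +x bottom edge — so the leg tops tuck under the beam, the beam's underside is 770 mm above the floor, and the feet are 617 mm apart outside-to-outside with the beam centred between them. The two leg pairs are set in 46 mm from either end of the beam.


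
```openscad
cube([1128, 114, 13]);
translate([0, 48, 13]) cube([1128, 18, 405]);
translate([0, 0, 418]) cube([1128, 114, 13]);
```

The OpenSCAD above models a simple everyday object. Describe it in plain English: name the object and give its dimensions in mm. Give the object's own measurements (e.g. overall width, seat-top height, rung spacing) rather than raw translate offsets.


An I-beam lying along x, 1128 mm long. Overall section height 431 mm. Two flanges 114 mm wide (y) and 13 mm thick, one on the floor and one at the top; a web 18 mm thick runs between them, centred on the flange width.


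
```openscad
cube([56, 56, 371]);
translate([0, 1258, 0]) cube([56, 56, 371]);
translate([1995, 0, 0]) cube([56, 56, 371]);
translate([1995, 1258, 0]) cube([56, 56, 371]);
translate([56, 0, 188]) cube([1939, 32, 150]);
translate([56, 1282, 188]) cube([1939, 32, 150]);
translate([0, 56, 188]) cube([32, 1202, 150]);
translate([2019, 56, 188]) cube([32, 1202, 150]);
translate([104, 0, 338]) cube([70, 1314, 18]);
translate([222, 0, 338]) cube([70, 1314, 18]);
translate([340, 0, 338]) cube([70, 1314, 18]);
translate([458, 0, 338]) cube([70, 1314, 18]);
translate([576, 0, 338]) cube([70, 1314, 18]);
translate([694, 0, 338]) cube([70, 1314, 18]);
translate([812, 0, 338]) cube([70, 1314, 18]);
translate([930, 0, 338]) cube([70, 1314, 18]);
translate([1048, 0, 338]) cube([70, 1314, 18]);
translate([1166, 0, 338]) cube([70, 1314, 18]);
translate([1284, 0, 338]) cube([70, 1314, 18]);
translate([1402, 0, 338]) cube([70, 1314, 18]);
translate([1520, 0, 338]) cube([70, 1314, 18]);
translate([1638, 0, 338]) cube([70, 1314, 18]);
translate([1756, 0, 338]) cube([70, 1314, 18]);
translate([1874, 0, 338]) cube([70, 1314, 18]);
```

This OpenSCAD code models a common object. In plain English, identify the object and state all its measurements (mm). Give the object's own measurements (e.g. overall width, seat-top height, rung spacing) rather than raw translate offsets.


A bed frame 2051 mm long (x) by 1314 mm wide (y). Four 56×56 mm corner posts, 371 mm tall, at the corners of the footprint. Four rails of 32 mm thickness and 150 mm height run between adjacent posts with their undersides at z = 188 mm, their outer faces flush with the outside of the frame (the two x-running rails run between the posts' inner faces; the two y-running rails run between the posts' inner faces). 16 slats, each 70 mm wide (x) and 18 mm thick, lie across the top of the two x-running rails, running the full 1314 mm width of the frame in y; along x they sit between the end posts with a 48 mm gap after the −x posts and between neighbouring slats, leaving 51 mm before the +x posts.


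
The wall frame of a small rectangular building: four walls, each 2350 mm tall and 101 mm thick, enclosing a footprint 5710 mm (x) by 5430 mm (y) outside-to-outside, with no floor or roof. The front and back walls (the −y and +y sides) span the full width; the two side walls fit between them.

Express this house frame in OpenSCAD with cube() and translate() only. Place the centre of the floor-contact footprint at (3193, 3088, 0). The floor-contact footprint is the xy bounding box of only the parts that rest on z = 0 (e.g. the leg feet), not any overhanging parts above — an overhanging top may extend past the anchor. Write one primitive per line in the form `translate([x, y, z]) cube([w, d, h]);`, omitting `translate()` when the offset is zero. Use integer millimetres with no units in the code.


translate([338, 373, 0]) cube([5710, 101, 2350]);
translate([338, 5702, 0]) cube([5710, 101, 2350]);
translate([338, 474, 0]) cube([101, 5228, 2350]);
translate([5947, 474, 0]) cube([101, 5228, 2350]);


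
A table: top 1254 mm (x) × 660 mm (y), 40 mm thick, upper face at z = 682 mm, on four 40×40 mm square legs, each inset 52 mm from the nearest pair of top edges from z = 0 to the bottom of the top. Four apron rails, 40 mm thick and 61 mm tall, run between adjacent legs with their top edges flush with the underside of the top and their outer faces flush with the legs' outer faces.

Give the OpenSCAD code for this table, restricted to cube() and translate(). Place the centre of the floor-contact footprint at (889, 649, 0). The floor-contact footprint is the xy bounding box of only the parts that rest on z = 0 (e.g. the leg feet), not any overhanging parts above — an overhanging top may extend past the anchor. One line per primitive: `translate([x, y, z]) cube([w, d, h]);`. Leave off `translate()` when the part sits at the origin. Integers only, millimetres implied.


translate([262, 319, 642]) cube([1254, 660, 40]);
translate([314, 371, 0]) cube([40, 40, 642]);
translate([1424, 371, 0]) cube([40, 40, 642]);
translate([314, 887, 0]) cube([40, 40, 642]);
translate([1424, 887, 0]) cube([40, 40, 642]);
translate([354, 371, 581]) cube([1070, 40, 61]);
translate([354, 887, 581]) cube([1070, 40, 61]);
translate([314, 411, 581]) cube([40, 476, 61]);
translate([1424, 411, 581]) cube([40, 476, 61]);


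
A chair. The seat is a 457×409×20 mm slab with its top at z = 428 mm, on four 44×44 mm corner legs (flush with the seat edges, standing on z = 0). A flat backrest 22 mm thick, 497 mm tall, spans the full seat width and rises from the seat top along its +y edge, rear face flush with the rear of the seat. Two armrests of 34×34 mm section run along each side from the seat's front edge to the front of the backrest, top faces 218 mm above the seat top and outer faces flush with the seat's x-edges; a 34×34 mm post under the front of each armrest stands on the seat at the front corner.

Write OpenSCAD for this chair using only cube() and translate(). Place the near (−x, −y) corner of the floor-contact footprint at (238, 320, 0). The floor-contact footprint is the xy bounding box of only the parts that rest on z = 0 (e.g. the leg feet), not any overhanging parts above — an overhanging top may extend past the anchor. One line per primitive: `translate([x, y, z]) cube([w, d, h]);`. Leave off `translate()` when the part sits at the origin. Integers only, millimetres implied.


translate([238, 320, 408]) cube([457, 409, 20]);
translate([238, 320, 0]) cube([44, 44, 408]);
translate([651, 320, 0]) cube([44, 44, 408]);
translate([238, 685, 0]) cube([44, 44, 408]);
translate([651, 685, 0]) cube([44, 44, 408]);
translate([238, 707, 428]) cube([457, 22, 497]);
translate([238, 320, 612]) cube([34, 387, 34]);
translate([661, 320, 612]) cube([34, 387, 34]);
translate([238, 320, 428]) cube([34, 34, 184]);
translate([661, 320, 428]) cube([34, 34, 184]);


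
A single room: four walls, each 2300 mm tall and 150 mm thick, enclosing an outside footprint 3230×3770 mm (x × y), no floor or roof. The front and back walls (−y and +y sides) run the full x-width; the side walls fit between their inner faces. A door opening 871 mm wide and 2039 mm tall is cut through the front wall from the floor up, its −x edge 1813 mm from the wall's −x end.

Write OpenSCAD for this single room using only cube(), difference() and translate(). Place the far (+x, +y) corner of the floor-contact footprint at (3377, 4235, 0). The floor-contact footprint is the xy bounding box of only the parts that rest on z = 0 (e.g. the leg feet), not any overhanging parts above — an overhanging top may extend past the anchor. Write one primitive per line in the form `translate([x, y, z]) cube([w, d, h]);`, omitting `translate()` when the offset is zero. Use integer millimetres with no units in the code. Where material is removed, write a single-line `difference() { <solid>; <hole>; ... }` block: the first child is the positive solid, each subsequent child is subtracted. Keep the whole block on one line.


difference() { translate([147, 465, 0]) cube([3230, 150, 2300]); translate([1960, 465, 0]) cube([871, 150, 2039]); }
translate([147, 4085, 0]) cube([3230, 150, 2300]);
translate([147, 615, 0]) cube([150, 3470, 2300]);
translate([3227, 615, 0]) cube([150, 3470, 2300]);


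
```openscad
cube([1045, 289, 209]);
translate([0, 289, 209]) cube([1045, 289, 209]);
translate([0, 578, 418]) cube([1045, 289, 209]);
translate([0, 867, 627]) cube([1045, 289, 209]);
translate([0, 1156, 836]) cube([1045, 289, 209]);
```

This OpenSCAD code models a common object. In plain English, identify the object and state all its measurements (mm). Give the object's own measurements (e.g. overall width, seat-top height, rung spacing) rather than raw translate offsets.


A straight staircase of 5 solid steps. Each step is 1045 mm wide (x), 289 mm deep (y, the going) and 209 mm tall (the rise). The first step rests on the floor; each subsequent step sits one going further in +y and one rise higher in +z, directly behind and above the previous step with no overlap.


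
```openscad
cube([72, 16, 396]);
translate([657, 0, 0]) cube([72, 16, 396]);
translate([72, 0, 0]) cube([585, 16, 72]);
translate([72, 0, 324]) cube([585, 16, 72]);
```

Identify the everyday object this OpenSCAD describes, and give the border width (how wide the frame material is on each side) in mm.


A picture frame. The border width is 72 mm.

Four thin pieces enclosing a rectangular opening — a picture frame. The two full-height stiles are 396 mm tall; the top rail sits at z = 324 and is 72 mm tall, so the border above the opening is 396 − 324 = 72 mm, matching the stile x-width.


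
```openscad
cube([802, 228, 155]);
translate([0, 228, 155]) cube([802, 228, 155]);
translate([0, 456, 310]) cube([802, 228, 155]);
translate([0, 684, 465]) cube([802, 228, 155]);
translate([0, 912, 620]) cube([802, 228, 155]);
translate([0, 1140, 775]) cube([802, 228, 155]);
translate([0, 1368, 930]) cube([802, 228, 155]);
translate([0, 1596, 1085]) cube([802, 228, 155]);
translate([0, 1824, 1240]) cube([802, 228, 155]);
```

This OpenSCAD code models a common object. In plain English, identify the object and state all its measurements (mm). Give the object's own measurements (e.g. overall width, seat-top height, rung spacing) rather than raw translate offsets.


A straight staircase of 9 solid steps. Each step is 802 mm wide (x), 228 mm deep (y, the going) and 155 mm tall (the rise). The first step rests on the floor; each subsequent step sits one going further in +y and one rise higher in +z, directly behind and above the previous step with no overlap.


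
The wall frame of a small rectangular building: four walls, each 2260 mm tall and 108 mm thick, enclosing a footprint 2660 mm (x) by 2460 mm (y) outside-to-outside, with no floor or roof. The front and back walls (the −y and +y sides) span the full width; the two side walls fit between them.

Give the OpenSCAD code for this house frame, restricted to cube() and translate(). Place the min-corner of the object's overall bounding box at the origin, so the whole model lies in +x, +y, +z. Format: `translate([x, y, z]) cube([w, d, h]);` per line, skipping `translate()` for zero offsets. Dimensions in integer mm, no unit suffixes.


cube([2660, 108, 2260]);
translate([0, 2352, 0]) cube([2660, 108, 2260]);
translate([0, 108, 0]) cube([108, 2244, 2260]);
translate([2552, 108, 0]) cube([108, 2244, 2260]);


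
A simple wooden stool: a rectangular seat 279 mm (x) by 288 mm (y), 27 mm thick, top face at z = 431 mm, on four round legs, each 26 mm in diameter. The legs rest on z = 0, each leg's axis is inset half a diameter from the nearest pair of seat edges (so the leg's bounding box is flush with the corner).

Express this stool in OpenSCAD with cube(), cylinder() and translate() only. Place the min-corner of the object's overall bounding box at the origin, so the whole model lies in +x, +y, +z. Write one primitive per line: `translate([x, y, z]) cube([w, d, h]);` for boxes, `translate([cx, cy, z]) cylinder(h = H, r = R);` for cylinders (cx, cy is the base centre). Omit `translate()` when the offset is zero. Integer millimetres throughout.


translate([0, 0, 404]) cube([279, 288, 27]);
translate([13, 13, 0]) cylinder(h = 404, r = 13);
translate([266, 13, 0]) cylinder(h = 404, r = 13);
translate([13, 275, 0]) cylinder(h = 404, r = 13);
translate([266, 275, 0]) cylinder(h = 404, r = 13);


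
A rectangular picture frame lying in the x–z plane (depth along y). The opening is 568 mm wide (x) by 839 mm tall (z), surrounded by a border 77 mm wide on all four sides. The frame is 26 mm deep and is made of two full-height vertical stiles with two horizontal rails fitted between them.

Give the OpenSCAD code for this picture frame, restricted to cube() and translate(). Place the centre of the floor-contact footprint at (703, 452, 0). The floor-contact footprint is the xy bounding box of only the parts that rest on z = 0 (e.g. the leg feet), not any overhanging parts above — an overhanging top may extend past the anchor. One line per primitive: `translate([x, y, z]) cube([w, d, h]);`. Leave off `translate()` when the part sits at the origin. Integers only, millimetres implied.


translate([342, 439, 0]) cube([77, 26, 993]);
translate([987, 439, 0]) cube([77, 26, 993]);
translate([419, 439, 0]) cube([568, 26, 77]);
translate([419, 439, 916]) cube([568, 26, 77]);


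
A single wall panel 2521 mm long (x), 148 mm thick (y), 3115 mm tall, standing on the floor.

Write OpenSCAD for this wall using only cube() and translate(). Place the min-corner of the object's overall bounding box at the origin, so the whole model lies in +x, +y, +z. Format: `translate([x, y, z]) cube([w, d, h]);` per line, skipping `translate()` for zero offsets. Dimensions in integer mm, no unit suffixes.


cube([2521, 148, 3115]);


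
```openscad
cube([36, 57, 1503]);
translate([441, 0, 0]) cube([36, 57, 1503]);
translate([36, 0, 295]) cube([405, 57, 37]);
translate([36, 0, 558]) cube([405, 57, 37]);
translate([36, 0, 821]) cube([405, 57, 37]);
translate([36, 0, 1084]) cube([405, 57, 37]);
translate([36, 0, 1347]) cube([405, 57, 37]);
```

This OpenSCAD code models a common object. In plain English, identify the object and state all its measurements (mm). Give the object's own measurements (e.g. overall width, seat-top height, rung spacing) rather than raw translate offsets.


A straight ladder. Two 36×57 mm vertical rails, 1503 mm tall, stand 477 mm apart (outside-to-outside) with their front faces coplanar on the −y side. 5 rungs, each 57 mm deep and 37 mm tall, span between the inner faces of the rails, front faces flush with the rails. The lowest rung's underside is at z = 295 mm and rungs are spaced 263 mm apart (underside to underside).


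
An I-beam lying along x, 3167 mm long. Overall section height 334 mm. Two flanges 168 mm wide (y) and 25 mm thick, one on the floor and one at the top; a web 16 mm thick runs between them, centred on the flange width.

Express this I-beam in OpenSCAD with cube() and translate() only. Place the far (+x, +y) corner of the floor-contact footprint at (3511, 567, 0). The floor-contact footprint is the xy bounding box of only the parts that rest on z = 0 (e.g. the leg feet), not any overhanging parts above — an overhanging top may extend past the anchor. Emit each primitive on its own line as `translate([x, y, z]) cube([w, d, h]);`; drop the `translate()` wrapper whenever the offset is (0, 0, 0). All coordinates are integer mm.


translate([344, 399, 0]) cube([3167, 168, 25]);
translate([344, 475, 25]) cube([3167, 16, 284]);
translate([344, 399, 309]) cube([3167, 168, 25]);


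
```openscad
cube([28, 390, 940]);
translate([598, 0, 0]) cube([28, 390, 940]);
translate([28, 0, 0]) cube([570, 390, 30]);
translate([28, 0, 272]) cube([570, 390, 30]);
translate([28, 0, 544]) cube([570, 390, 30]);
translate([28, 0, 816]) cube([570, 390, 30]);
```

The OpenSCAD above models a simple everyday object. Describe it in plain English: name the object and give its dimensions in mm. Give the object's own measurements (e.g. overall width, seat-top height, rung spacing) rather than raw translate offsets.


An open bookshelf. Two side panels, each 28 mm thick, 390 mm deep and 940 mm tall, stand 626 mm apart (outside-to-outside). Between them sit 4 shelves, each 30 mm thick and 390 mm deep, spanning the full gap between the sides. The bottom shelf rests on the floor (its underside at z = 0) and the clear gap between one shelf's top and the next shelf's underside is 242 mm.


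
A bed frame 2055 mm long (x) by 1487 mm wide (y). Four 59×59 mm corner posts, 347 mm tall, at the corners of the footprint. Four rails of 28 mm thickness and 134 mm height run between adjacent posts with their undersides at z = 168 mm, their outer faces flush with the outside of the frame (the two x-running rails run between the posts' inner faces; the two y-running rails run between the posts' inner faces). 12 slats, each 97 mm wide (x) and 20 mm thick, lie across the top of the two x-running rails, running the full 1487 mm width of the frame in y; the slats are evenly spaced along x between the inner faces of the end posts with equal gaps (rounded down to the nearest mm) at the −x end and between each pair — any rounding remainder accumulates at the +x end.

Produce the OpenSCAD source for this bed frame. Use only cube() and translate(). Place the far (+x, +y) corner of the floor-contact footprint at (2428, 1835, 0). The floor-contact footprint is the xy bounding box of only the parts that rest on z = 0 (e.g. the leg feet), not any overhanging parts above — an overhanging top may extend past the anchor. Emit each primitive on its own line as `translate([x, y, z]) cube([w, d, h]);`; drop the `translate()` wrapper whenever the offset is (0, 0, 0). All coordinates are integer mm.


translate([373, 348, 0]) cube([59, 59, 347]);
translate([373, 1776, 0]) cube([59, 59, 347]);
translate([2369, 348, 0]) cube([59, 59, 347]);
translate([2369, 1776, 0]) cube([59, 59, 347]);
translate([432, 348, 168]) cube([1937, 28, 134]);
translate([432, 1807, 168]) cube([1937, 28, 134]);
translate([373, 407, 168]) cube([28, 1369, 134]);
translate([2400, 407, 168]) cube([28, 1369, 134]);
translate([491, 348, 302]) cube([97, 1487, 20]);
translate([647, 348, 302]) cube([97, 1487, 20]);
translate([803, 348, 302]) cube([97, 1487, 20]);
translate([959, 348, 302]) cube([97, 1487, 20]);
translate([1115, 348, 302]) cube([97, 1487, 20]);
translate([1271, 348, 302]) cube([97, 1487, 20]);
translate([1427, 348, 302]) cube([97, 1487, 20]);
translate([1583, 348, 302]) cube([97, 1487, 20]);
translate([1739, 348, 302]) cube([97, 1487, 20]);
translate([1895, 348, 302]) cube([97, 1487, 20]);
translate([2051, 348, 302]) cube([97, 1487, 20]);
translate([2207, 348, 302]) cube([97, 1487, 20]);


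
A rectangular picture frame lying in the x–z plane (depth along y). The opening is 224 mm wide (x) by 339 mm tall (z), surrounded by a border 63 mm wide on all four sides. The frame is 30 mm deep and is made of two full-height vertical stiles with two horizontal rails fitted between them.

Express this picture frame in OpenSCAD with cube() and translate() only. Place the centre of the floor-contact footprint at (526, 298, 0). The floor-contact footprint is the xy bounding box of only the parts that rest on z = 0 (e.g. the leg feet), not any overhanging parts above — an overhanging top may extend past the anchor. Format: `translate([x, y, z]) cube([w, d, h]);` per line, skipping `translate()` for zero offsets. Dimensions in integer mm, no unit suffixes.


translate([351, 283, 0]) cube([63, 30, 465]);
translate([638, 283, 0]) cube([63, 30, 465]);
translate([414, 283, 0]) cube([224, 30, 63]);
translate([414, 283, 402]) cube([224, 30, 63]);


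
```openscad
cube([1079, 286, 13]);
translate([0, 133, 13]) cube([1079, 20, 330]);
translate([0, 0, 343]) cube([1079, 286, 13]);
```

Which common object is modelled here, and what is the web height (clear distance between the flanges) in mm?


An I-beam. The web height is 330 mm.

Two wide flanges with a thin centred web — an I-beam. Overall 356 mm minus two 13 mm flanges gives a web of 356 − 2·13 = 330 mm.


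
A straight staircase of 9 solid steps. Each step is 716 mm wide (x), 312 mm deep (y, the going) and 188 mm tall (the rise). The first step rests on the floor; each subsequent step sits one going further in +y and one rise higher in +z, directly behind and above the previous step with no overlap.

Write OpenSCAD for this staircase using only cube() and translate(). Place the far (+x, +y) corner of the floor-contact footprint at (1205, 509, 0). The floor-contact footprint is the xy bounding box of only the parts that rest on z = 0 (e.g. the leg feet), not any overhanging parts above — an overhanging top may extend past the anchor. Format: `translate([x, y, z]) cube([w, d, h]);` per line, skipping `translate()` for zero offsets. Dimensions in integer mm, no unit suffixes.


translate([489, 197, 0]) cube([716, 312, 188]);
translate([489, 509, 188]) cube([716, 312, 188]);
translate([489, 821, 376]) cube([716, 312, 188]);
translate([489, 1133, 564]) cube([716, 312, 188]);
translate([489, 1445, 752]) cube([716, 312, 188]);
translate([489, 1757, 940]) cube([716, 312, 188]);
translate([489, 2069, 1128]) cube([716, 312, 188]);
translate([489, 2381, 1316]) cube([716, 312, 188]);
translate([489, 2693, 1504]) cube([716, 312, 188]);


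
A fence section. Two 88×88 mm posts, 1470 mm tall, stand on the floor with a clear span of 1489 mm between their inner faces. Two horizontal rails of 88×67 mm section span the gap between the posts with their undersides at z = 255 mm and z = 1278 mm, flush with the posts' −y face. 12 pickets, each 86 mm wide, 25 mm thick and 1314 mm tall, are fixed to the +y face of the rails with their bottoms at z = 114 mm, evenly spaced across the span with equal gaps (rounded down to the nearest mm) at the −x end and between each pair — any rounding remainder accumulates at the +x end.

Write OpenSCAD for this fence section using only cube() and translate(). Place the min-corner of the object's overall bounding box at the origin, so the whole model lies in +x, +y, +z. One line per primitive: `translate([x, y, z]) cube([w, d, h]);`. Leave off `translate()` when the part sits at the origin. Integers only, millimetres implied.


cube([88, 88, 1470]);
translate([1577, 0, 0]) cube([88, 88, 1470]);
translate([88, 0, 255]) cube([1489, 88, 67]);
translate([88, 0, 1278]) cube([1489, 88, 67]);
translate([123, 88, 114]) cube([86, 25, 1314]);
translate([244, 88, 114]) cube([86, 25, 1314]);
translate([365, 88, 114]) cube([86, 25, 1314]);
translate([486, 88, 114]) cube([86, 25, 1314]);
translate([607, 88, 114]) cube([86, 25, 1314]);
translate([728, 88, 114]) cube([86, 25, 1314]);
translate([849, 88, 114]) cube([86, 25, 1314]);
translate([970, 88, 114]) cube([86, 25, 1314]);
translate([1091, 88, 114]) cube([86, 25, 1314]);
translate([1212, 88, 114]) cube([86, 25, 1314]);
translate([1333, 88, 114]) cube([86, 25, 1314]);
translate([1454, 88, 114]) cube([86, 25, 1314]);


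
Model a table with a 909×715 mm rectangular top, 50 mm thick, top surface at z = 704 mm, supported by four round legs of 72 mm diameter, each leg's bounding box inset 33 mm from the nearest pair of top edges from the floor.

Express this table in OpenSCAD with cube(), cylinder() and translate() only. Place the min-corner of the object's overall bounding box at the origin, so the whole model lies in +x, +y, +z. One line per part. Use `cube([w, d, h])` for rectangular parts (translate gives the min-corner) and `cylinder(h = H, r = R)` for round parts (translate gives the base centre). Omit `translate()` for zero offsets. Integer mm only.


// leg_h = 704 - 50 = 654
translate([0, 0, 654]) cube([909, 715, 50]);
translate([69, 69, 0]) cylinder(h = 654, r = 36);
translate([840, 69, 0]) cylinder(h = 654, r = 36);
translate([69, 646, 0]) cylinder(h = 654, r = 36);
translate([840, 646, 0]) cylinder(h = 654, r = 36);


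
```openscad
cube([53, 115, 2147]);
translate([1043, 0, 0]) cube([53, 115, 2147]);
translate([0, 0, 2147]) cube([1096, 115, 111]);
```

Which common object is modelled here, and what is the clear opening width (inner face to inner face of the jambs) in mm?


A door frame. The clear opening width is 990 mm.

Two 2147 mm tall posts with a header on top — a door frame. The left jamb is 53 mm wide at x = 0; the right jamb starts at x = 1043. The clear opening is 1043 − 53 = 990 mm.


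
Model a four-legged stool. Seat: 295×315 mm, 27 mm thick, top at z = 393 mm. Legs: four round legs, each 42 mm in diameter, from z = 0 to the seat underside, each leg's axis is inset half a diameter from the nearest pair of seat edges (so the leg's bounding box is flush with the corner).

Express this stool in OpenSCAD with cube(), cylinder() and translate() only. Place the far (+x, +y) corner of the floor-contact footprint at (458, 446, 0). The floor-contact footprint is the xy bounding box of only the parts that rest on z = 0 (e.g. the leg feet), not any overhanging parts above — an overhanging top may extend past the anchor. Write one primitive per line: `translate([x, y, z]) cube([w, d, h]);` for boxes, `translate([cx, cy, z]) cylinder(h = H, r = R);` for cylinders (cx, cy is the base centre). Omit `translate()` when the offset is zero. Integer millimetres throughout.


translate([163, 131, 366]) cube([295, 315, 27]);
translate([184, 152, 0]) cylinder(h = 366, r = 21);
translate([437, 152, 0]) cylinder(h = 366, r = 21);
translate([184, 425, 0]) cylinder(h = 366, r = 21);
translate([437, 425, 0]) cylinder(h = 366, r = 21);


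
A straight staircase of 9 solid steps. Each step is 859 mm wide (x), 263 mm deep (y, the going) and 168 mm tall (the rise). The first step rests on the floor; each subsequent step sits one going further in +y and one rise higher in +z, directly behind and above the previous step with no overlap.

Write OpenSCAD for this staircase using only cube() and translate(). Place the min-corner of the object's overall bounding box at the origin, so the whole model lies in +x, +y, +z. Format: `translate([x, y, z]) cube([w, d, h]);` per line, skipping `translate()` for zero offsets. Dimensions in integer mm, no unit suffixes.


cube([859, 263, 168]);
translate([0, 263, 168]) cube([859, 263, 168]);
translate([0, 526, 336]) cube([859, 263, 168]);
translate([0, 789, 504]) cube([859, 263, 168]);
translate([0, 1052, 672]) cube([859, 263, 168]);
translate([0, 1315, 840]) cube([859, 263, 168]);
translate([0, 1578, 1008]) cube([859, 263, 168]);
translate([0, 1841, 1176]) cube([859, 263, 168]);
translate([0, 2104, 1344]) cube([859, 263, 168]);


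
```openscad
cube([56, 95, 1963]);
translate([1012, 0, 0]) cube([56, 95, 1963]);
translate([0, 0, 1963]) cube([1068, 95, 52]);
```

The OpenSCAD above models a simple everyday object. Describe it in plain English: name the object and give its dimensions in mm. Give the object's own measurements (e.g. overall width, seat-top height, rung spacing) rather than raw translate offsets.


A door frame. The clear opening is 956 mm wide and 1963 mm high. Two 56 mm wide jambs, 95 mm deep, stand either side of the opening from the floor to the top of the opening. A 52 mm thick head sits across the top of both jambs, spanning the full outside width of the frame.


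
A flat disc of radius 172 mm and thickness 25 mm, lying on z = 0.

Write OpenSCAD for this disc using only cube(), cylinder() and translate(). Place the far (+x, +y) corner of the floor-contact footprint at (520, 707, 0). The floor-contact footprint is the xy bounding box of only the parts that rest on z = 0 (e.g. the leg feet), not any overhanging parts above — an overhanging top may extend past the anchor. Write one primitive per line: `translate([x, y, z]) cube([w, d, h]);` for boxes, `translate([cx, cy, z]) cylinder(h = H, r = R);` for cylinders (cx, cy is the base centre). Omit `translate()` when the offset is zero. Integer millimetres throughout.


translate([348, 535, 0]) cylinder(h = 25, r = 172);


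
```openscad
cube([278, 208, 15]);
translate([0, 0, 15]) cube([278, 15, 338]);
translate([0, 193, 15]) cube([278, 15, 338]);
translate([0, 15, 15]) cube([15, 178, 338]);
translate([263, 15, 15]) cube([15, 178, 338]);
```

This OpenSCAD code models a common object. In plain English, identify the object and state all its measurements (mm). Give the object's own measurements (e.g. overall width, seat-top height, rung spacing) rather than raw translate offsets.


An open-topped rectangular box: outside dimensions 278×208×353 mm, with a uniform wall and base thickness of 15 mm. The base is a full 278×208 slab on the floor; four walls sit on top of the base. The front and back walls (the −y and +y sides) span the full width; the two side walls fit between them.


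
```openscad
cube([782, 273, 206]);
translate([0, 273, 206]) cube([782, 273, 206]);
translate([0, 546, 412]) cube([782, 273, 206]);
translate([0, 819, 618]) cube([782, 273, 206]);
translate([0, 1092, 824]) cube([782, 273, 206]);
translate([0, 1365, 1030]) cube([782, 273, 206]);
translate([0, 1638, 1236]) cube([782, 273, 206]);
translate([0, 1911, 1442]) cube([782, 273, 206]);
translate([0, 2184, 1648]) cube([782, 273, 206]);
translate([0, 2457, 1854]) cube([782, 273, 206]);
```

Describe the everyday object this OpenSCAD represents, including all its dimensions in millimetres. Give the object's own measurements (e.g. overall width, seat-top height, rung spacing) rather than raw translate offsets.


A straight staircase of 10 solid steps. Each step is 782 mm wide (x), 273 mm deep (y, the going) and 206 mm tall (the rise). The first step rests on the floor; each subsequent step sits one going further in +y and one rise higher in +z, directly behind and above the previous step with no overlap.


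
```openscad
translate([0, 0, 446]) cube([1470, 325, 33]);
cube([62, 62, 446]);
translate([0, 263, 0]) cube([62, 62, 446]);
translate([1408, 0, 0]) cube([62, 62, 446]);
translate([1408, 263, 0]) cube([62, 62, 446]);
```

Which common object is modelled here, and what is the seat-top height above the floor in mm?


A bench. The seat-top height is 479 mm.

A long slab on four corner posts — a bench. The slab sits at z = 446 with thickness 33, so the top is 446 + 33 = 479 mm.


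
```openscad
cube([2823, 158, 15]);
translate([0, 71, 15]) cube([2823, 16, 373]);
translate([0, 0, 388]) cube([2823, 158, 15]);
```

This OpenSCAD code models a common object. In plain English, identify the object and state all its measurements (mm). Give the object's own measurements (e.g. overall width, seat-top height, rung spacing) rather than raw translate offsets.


An I-beam lying along x, 2823 mm long. Overall section height 403 mm. Two flanges 158 mm wide (y) and 15 mm thick, one on the floor and one at the top; a web 16 mm thick runs between them, centred on the flange width.


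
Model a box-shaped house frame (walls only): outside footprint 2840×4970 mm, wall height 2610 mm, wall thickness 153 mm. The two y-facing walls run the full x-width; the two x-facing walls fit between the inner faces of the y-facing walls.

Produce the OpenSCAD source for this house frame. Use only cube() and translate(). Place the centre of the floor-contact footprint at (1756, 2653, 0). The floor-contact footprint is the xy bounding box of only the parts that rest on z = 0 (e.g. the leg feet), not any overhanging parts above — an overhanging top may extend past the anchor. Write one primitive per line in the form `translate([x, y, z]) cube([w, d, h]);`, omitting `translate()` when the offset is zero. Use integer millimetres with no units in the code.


translate([336, 168, 0]) cube([2840, 153, 2610]);
translate([336, 4985, 0]) cube([2840, 153, 2610]);
translate([336, 321, 0]) cube([153, 4664, 2610]);
translate([3023, 321, 0]) cube([153, 4664, 2610]);


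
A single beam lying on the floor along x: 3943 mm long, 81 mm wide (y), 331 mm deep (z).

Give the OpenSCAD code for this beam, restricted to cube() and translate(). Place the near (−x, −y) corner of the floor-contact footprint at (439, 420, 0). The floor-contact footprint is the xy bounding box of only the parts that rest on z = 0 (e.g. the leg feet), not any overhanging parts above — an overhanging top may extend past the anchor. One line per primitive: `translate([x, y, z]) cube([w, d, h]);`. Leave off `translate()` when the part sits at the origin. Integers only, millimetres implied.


translate([439, 420, 0]) cube([3943, 81, 331]);


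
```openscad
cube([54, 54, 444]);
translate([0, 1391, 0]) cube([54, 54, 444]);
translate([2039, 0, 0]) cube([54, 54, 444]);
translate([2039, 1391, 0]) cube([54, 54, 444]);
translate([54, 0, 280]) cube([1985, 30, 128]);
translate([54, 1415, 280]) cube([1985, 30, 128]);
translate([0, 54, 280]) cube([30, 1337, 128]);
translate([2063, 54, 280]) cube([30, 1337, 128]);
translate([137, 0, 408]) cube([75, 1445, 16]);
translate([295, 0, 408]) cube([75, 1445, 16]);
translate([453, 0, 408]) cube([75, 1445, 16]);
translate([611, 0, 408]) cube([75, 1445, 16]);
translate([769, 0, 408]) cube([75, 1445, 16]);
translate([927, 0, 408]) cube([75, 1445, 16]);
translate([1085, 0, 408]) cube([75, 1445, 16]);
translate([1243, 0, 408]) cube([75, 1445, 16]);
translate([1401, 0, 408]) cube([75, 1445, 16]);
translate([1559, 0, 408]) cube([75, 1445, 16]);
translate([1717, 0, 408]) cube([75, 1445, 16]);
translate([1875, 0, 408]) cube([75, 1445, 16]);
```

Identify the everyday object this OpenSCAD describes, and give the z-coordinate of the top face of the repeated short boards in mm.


A bed frame. The slat-top height is 424 mm.

Four posts, four rails, and a row of slats — a bed frame. Slats sit on the rails at z = 280 + 128 = 408; with slat thickness 16, the top is 424 mm.


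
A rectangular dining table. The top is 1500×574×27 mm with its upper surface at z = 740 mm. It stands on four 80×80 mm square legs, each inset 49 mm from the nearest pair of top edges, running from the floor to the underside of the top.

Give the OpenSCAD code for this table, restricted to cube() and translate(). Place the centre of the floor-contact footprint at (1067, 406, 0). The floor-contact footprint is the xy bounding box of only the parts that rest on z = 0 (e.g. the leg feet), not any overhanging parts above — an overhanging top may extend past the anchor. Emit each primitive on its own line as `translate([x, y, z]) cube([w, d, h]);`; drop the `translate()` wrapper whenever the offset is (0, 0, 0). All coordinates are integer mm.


translate([317, 119, 713]) cube([1500, 574, 27]);
translate([366, 168, 0]) cube([80, 80, 713]);
translate([1688, 168, 0]) cube([80, 80, 713]);
translate([366, 564, 0]) cube([80, 80, 713]);
translate([1688, 564, 0]) cube([80, 80, 713]);


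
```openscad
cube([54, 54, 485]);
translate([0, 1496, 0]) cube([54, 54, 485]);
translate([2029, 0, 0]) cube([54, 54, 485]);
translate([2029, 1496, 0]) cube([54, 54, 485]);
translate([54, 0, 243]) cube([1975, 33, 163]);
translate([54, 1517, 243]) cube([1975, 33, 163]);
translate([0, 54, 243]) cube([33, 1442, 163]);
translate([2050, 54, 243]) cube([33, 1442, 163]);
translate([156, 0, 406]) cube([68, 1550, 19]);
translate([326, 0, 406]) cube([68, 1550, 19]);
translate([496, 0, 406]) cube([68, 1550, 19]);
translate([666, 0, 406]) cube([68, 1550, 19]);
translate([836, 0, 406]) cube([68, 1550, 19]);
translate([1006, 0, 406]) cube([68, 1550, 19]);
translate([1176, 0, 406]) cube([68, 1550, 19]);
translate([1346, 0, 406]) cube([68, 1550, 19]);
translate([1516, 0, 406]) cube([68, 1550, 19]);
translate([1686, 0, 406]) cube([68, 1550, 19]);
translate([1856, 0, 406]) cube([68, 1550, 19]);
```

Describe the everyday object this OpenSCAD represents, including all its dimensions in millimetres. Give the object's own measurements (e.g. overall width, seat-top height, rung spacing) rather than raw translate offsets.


A bed frame 2083 mm long (x) by 1550 mm wide (y). Four 54×54 mm corner posts, 485 mm tall, at the corners of the footprint. Four rails of 33 mm thickness and 163 mm height run between adjacent posts with their undersides at z = 243 mm, their outer faces flush with the outside of the frame (the two x-running rails run between the posts' inner faces; the two y-running rails run between the posts' inner faces). 11 slats, each 68 mm wide (x) and 19 mm thick, lie across the top of the two x-running rails, running the full 1550 mm width of the frame in y; along x they sit between the end posts with a 102 mm gap after the −x posts and between neighbouring slats, leaving 105 mm before the +x posts.


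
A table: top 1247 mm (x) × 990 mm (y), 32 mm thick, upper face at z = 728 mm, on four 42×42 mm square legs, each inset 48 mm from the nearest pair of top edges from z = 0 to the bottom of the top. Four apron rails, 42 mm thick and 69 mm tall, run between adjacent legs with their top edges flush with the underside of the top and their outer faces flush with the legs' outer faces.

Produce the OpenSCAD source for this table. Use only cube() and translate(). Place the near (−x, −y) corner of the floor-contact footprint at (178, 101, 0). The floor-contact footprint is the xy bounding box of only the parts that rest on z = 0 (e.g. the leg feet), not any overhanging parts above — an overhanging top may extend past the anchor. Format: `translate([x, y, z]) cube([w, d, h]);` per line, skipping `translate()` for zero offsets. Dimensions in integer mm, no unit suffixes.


translate([130, 53, 696]) cube([1247, 990, 32]);
translate([178, 101, 0]) cube([42, 42, 696]);
translate([1287, 101, 0]) cube([42, 42, 696]);
translate([178, 953, 0]) cube([42, 42, 696]);
translate([1287, 953, 0]) cube([42, 42, 696]);
translate([220, 101, 627]) cube([1067, 42, 69]);
translate([220, 953, 627]) cube([1067, 42, 69]);
translate([178, 143, 627]) cube([42, 810, 69]);
translate([1287, 143, 627]) cube([42, 810, 69]);
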